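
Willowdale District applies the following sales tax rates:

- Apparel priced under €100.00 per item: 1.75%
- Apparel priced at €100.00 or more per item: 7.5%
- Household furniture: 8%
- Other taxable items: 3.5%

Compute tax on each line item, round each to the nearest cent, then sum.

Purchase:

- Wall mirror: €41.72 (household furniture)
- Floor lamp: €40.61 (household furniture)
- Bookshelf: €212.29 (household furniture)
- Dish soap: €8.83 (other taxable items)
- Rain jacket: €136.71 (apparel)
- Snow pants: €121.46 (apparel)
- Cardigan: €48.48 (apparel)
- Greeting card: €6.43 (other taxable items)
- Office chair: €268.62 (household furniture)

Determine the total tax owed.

€65.81

Wall mirror €41.72: household furniture → 8% → €3.34
Floor lamp €40.61: household furniture → 8% → €3.25
Bookshelf €212.29: household furniture → 8% → €16.98
Dish soap €8.83: other taxable items → 3.5% → €0.31
Rain jacket €136.71: apparel, €100.00 or more → 7.5% → €10.25
Snow pants €121.46: apparel, €100.00 or more → 7.5% → €9.11
Cardigan €48.48: apparel, under €100.00 → 1.75% → €0.85
Greeting card €6.43: other taxable items → 3.5% → €0.23
Office chair €268.62: household furniture → 8% → €21.49
Total tax = €3.34 + €3.25 + €16.98 + €0.31 + €10.25 + €9.11 + €0.85 + €0.23 + €21.49 = €65.81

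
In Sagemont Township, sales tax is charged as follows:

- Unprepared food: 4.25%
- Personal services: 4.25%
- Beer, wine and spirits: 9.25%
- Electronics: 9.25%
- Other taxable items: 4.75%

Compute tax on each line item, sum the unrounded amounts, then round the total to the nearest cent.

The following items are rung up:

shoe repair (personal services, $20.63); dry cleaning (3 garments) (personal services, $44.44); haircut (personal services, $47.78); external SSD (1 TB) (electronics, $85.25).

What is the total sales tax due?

$12.68

Shoe repair $20.63: personal services → 4.25% → $0.876775
Dry cleaning (3 garments) $44.44: personal services → 4.25% → $1.8887
Haircut $47.78: personal services → 4.25% → $2.03065
External SSD (1 TB) $85.25: electronics → 9.25% → $7.885625
Unrounded tax sum = $12.68175 → $12.68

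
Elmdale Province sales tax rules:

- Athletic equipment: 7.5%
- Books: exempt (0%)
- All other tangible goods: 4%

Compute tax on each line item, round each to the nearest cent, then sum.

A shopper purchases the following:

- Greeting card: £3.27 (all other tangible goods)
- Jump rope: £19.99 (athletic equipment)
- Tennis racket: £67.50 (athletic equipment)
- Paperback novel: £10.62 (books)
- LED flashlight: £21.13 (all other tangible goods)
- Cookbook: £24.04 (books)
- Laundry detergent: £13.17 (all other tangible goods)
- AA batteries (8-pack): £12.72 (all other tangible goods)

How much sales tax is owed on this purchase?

Greeting card £3.27: all other tangible goods → 4% → £0.13
Jump rope £19.99: athletic equipment → 7.5% → £1.50
Tennis racket £67.50: athletic equipment → 7.5% → £5.06
Paperback novel £10.62: books → 0% → £0.00
LED flashlight £21.13: all other tangible goods → 4% → £0.85
Cookbook £24.04: books → 0% → £0.00
Laundry detergent £13.17: all other tangible goods → 4% → £0.53
AA batteries (8-pack) £12.72: all other tangible goods → 4% → £0.51
Total tax = £0.13 + £1.50 + £5.06 + £0.85 + £0.53 + £0.51 = £8.58

£8.58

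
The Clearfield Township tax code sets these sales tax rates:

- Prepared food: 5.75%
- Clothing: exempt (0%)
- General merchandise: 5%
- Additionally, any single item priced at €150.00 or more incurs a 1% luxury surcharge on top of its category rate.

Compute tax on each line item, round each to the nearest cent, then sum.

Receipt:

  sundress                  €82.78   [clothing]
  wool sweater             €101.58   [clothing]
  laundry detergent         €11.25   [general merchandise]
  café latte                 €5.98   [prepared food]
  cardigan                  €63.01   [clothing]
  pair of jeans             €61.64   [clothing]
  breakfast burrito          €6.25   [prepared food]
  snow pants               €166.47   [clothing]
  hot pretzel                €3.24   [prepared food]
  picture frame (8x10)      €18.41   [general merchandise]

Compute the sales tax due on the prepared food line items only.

€0.89

Café latte €5.98: prepared food → 5.75% → €0.34
Breakfast burrito €6.25: prepared food → 5.75% → €0.36
Hot pretzel €3.24: prepared food → 5.75% → €0.19
Tax on prepared food = €0.34 + €0.36 + €0.19 = €0.89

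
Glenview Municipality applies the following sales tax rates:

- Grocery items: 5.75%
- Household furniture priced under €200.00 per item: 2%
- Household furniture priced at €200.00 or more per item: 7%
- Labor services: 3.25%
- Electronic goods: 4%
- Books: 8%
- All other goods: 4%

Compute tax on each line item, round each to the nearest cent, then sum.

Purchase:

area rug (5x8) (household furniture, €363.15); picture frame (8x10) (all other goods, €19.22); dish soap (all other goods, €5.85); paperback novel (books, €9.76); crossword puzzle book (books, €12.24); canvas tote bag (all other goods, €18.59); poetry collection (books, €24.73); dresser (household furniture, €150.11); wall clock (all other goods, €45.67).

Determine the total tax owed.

€35.73

Area rug (5x8) €363.15: household furniture, €200.00 or more → 7% → €25.42
Picture frame (8x10) €19.22: all other goods → 4% → €0.77
Dish soap €5.85: all other goods → 4% → €0.23
Paperback novel €9.76: books → 8% → €0.78
Crossword puzzle book €12.24: books → 8% → €0.98
Canvas tote bag €18.59: all other goods → 4% → €0.74
Poetry collection €24.73: books → 8% → €1.98
Dresser €150.11: household furniture, under €200.00 → 2% → €3.00
Wall clock €45.67: all other goods → 4% → €1.83
Total tax = €25.42 + €0.77 + €0.23 + €0.78 + €0.98 + €0.74 + €1.98 + €3.00 + €1.83 = €35.73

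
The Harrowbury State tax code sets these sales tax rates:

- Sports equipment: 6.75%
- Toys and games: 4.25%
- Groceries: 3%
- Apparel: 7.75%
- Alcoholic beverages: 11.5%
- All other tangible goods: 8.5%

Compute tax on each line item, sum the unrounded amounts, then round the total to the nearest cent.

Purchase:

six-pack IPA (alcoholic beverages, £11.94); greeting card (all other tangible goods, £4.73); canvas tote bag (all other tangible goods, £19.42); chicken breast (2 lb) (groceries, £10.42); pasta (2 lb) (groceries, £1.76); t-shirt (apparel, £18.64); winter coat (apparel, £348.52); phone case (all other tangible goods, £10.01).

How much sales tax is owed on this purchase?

Six-pack IPA £11.94: alcoholic beverages → 11.5% → £1.3731
Greeting card £4.73: all other tangible goods → 8.5% → £0.40205
Canvas tote bag £19.42: all other tangible goods → 8.5% → £1.6507
Chicken breast (2 lb) £10.42: groceries → 3% → £0.3126
Pasta (2 lb) £1.76: groceries → 3% → £0.0528
T-shirt £18.64: apparel → 7.75% → £1.4446
Winter coat £348.52: apparel → 7.75% → £27.0103
Phone case £10.01: all other tangible goods → 8.5% → £0.85085
Unrounded tax sum = £33.097 → £33.10

£33.10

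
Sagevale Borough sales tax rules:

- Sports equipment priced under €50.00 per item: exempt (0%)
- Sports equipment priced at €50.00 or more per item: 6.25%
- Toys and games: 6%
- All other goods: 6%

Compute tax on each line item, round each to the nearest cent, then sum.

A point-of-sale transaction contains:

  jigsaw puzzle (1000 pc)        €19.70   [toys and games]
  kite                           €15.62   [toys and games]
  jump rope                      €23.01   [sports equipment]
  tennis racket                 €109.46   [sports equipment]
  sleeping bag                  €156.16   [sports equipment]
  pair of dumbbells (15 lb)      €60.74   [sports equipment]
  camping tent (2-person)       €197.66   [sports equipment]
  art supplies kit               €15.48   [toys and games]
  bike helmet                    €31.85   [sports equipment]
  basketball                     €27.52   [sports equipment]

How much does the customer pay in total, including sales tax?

€693.00

Jigsaw puzzle (1000 pc) €19.70: toys and games → 6% → €1.18
Kite €15.62: toys and games → 6% → €0.94
Jump rope €23.01: sports equipment, under €50.00 → 0% → €0.00
Tennis racket €109.46: sports equipment, €50.00 or more → 6.25% → €6.84
Sleeping bag €156.16: sports equipment, €50.00 or more → 6.25% → €9.76
Pair of dumbbells (15 lb) €60.74: sports equipment, €50.00 or more → 6.25% → €3.80
Camping tent (2-person) €197.66: sports equipment, €50.00 or more → 6.25% → €12.35
Art supplies kit €15.48: toys and games → 6% → €0.93
Bike helmet €31.85: sports equipment, under €50.00 → 0% → €0.00
Basketball €27.52: sports equipment, under €50.00 → 0% → €0.00
Subtotal = €657.20; tax = €35.80; total due = €693.00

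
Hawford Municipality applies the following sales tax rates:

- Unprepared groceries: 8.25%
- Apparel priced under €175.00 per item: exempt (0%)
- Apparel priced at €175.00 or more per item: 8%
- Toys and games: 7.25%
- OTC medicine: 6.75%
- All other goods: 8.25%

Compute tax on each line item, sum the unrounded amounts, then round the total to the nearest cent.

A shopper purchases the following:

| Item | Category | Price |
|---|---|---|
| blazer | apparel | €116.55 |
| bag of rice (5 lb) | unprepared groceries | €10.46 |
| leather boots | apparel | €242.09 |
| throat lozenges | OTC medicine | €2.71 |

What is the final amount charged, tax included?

€392.22

Blazer €116.55: apparel, under €175.00 → 0% → €0.00
Bag of rice (5 lb) €10.46: unprepared groceries → 8.25% → €0.86295
Leather boots €242.09: apparel, €175.00 or more → 8% → €19.3672
Throat lozenges €2.71: OTC medicine → 6.75% → €0.182925
Subtotal = €371.81; unrounded tax = €20.413075 → €20.41; total due = €392.22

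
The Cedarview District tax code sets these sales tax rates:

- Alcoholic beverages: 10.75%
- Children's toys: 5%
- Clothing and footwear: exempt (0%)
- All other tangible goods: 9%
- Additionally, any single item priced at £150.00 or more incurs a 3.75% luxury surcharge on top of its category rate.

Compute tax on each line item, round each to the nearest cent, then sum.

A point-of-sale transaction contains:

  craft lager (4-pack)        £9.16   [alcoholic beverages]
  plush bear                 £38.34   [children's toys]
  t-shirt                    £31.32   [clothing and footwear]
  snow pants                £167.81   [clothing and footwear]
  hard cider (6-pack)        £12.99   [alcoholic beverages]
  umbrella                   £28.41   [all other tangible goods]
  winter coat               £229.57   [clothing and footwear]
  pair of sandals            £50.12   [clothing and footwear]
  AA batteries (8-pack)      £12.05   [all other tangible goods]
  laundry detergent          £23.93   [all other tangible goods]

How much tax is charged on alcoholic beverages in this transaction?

£2.38

Craft lager (4-pack) £9.16: alcoholic beverages → 10.75% → £0.98
Hard cider (6-pack) £12.99: alcoholic beverages → 10.75% → £1.40
Tax on alcoholic beverages = £0.98 + £1.40 = £2.38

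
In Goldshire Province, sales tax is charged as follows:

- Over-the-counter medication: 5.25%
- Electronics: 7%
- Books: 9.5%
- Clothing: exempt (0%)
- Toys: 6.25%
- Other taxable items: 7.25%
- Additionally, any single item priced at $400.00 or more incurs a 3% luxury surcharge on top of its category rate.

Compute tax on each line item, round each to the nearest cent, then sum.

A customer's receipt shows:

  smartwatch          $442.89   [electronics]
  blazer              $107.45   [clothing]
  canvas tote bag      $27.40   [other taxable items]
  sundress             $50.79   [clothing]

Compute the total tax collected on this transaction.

$46.28

Smartwatch $442.89: electronics → 7% + 3% surcharge = 10% → $44.29
Blazer $107.45: clothing → 0% → $0.00
Canvas tote bag $27.40: other taxable items → 7.25% → $1.99
Sundress $50.79: clothing → 0% → $0.00
Total tax = $44.29 + $1.99 = $46.28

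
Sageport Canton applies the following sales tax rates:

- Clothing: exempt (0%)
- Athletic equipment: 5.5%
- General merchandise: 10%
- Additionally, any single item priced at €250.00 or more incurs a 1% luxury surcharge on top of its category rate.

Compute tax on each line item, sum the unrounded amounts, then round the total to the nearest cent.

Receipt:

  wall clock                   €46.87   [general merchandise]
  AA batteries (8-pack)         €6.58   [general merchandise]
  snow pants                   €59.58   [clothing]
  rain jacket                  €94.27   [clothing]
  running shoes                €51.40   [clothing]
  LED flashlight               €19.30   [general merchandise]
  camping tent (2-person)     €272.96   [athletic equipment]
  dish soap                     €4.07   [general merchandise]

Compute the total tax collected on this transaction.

Wall clock €46.87: general merchandise → 10% → €4.687
AA batteries (8-pack) €6.58: general merchandise → 10% → €0.658
Snow pants €59.58: clothing → 0% → €0.00
Rain jacket €94.27: clothing → 0% → €0.00
Running shoes €51.40: clothing → 0% → €0.00
LED flashlight €19.30: general merchandise → 10% → €1.93
Camping tent (2-person) €272.96: athletic equipment → 5.5% + 1% surcharge = 6.5% → €17.7424
Dish soap €4.07: general merchandise → 10% → €0.407
Unrounded tax sum = €25.4244 → €25.42

€25.42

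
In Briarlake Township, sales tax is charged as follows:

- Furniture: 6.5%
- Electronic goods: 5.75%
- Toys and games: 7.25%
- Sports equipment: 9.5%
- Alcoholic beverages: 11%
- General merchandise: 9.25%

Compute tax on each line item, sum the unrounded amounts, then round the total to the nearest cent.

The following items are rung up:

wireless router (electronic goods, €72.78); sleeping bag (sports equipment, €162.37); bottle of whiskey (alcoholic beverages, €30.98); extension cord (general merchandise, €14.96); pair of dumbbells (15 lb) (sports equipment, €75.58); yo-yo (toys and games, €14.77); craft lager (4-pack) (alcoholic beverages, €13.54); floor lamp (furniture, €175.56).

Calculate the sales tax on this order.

Wireless router €72.78: electronic goods → 5.75% → €4.18485
Sleeping bag €162.37: sports equipment → 9.5% → €15.42515
Bottle of whiskey €30.98: alcoholic beverages → 11% → €3.4078
Extension cord €14.96: general merchandise → 9.25% → €1.3838
Pair of dumbbells (15 lb) €75.58: sports equipment → 9.5% → €7.1801
Yo-yo €14.77: toys and games → 7.25% → €1.070825
Craft lager (4-pack) €13.54: alcoholic beverages → 11% → €1.4894
Floor lamp €175.56: furniture → 6.5% → €11.4114
Unrounded tax sum = €45.553325 → €45.55

€45.55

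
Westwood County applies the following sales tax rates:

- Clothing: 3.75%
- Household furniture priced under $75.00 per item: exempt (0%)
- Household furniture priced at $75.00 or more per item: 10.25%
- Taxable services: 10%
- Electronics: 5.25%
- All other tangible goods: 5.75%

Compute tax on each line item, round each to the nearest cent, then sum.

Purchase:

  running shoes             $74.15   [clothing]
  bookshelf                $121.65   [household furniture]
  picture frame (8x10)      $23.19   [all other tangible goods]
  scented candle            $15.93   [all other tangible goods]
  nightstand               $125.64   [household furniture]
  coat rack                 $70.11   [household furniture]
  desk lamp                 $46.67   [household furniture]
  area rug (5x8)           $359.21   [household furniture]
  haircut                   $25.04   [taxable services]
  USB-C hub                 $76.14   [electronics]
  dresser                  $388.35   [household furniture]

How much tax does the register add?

Running shoes $74.15: clothing → 3.75% → $2.78
Bookshelf $121.65: household furniture, $75.00 or more → 10.25% → $12.47
Picture frame (8x10) $23.19: all other tangible goods → 5.75% → $1.33
Scented candle $15.93: all other tangible goods → 5.75% → $0.92
Nightstand $125.64: household furniture, $75.00 or more → 10.25% → $12.88
Coat rack $70.11: household furniture, under $75.00 → 0% → $0.00
Desk lamp $46.67: household furniture, under $75.00 → 0% → $0.00
Area rug (5x8) $359.21: household furniture, $75.00 or more → 10.25% → $36.82
Haircut $25.04: taxable services → 10% → $2.50
USB-C hub $76.14: electronics → 5.25% → $4.00
Dresser $388.35: household furniture, $75.00 or more → 10.25% → $39.81
Total tax = $2.78 + $12.47 + $1.33 + $0.92 + $12.88 + $36.82 + $2.50 + $4.00 + $39.81 = $113.51

$113.51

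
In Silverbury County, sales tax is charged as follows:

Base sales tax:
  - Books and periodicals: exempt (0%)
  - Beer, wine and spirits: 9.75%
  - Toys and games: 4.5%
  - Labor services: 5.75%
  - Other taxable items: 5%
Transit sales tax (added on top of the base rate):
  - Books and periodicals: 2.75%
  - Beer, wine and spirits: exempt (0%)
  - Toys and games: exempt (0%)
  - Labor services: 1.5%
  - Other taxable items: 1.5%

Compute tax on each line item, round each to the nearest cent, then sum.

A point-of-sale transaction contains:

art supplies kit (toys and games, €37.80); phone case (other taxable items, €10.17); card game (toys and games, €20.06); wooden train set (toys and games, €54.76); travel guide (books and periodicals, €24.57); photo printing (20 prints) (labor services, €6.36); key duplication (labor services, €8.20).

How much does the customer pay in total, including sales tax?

Art supplies kit €37.80: toys and games → 4.5% + 0% transit = 4.5% → €1.70
Phone case €10.17: other taxable items → 5% + 1.5% transit = 6.5% → €0.66
Card game €20.06: toys and games → 4.5% + 0% transit = 4.5% → €0.90
Wooden train set €54.76: toys and games → 4.5% + 0% transit = 4.5% → €2.46
Travel guide €24.57: books and periodicals → 0% + 2.75% transit = 2.75% → €0.68
Photo printing (20 prints) €6.36: labor services → 5.75% + 1.5% transit = 7.25% → €0.46
Key duplication €8.20: labor services → 5.75% + 1.5% transit = 7.25% → €0.59
Subtotal = €161.92; tax = €7.45; total due = €169.37

€169.37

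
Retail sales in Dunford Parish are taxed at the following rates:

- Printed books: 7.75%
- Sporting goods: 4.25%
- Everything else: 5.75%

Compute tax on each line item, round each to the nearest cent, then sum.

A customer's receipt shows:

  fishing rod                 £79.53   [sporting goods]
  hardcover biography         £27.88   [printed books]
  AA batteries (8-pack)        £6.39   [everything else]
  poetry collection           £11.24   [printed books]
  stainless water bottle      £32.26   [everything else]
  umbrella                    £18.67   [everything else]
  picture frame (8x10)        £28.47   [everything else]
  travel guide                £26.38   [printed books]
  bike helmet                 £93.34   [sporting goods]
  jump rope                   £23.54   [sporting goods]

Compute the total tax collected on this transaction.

£18.35

Fishing rod £79.53: sporting goods → 4.25% → £3.38
Hardcover biography £27.88: printed books → 7.75% → £2.16
AA batteries (8-pack) £6.39: everything else → 5.75% → £0.37
Poetry collection £11.24: printed books → 7.75% → £0.87
Stainless water bottle £32.26: everything else → 5.75% → £1.85
Umbrella £18.67: everything else → 5.75% → £1.07
Picture frame (8x10) £28.47: everything else → 5.75% → £1.64
Travel guide £26.38: printed books → 7.75% → £2.04
Bike helmet £93.34: sporting goods → 4.25% → £3.97
Jump rope £23.54: sporting goods → 4.25% → £1.00
Total tax = £3.38 + £2.16 + £0.37 + £0.87 + £1.85 + £1.07 + £1.64 + £2.04 + £3.97 + £1.00 = £18.35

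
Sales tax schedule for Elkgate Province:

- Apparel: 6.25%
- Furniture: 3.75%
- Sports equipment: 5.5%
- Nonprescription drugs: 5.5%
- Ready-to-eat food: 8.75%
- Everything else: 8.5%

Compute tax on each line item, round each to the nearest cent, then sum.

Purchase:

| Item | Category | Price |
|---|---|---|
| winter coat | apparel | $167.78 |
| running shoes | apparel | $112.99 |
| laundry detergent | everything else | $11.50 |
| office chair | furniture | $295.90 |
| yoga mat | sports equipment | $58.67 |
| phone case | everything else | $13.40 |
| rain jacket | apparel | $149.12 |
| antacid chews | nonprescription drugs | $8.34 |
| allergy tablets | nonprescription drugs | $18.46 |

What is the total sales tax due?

$44.80

Winter coat $167.78: apparel → 6.25% → $10.49
Running shoes $112.99: apparel → 6.25% → $7.06
Laundry detergent $11.50: everything else → 8.5% → $0.98
Office chair $295.90: furniture → 3.75% → $11.10
Yoga mat $58.67: sports equipment → 5.5% → $3.23
Phone case $13.40: everything else → 8.5% → $1.14
Rain jacket $149.12: apparel → 6.25% → $9.32
Antacid chews $8.34: nonprescription drugs → 5.5% → $0.46
Allergy tablets $18.46: nonprescription drugs → 5.5% → $1.02
Total tax = $10.49 + $7.06 + $0.98 + $11.10 + $3.23 + $1.14 + $9.32 + $0.46 + $1.02 = $44.80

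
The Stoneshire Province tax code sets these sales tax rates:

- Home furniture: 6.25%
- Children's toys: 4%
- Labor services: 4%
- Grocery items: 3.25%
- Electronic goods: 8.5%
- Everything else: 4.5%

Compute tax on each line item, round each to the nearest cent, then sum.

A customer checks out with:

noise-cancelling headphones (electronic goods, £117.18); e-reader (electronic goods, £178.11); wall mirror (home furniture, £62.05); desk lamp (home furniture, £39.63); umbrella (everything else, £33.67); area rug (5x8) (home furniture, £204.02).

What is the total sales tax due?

Noise-cancelling headphones £117.18: electronic goods → 8.5% → £9.96
E-reader £178.11: electronic goods → 8.5% → £15.14
Wall mirror £62.05: home furniture → 6.25% → £3.88
Desk lamp £39.63: home furniture → 6.25% → £2.48
Umbrella £33.67: everything else → 4.5% → £1.52
Area rug (5x8) £204.02: home furniture → 6.25% → £12.75
Total tax = £9.96 + £15.14 + £3.88 + £2.48 + £1.52 + £12.75 = £45.73

£45.73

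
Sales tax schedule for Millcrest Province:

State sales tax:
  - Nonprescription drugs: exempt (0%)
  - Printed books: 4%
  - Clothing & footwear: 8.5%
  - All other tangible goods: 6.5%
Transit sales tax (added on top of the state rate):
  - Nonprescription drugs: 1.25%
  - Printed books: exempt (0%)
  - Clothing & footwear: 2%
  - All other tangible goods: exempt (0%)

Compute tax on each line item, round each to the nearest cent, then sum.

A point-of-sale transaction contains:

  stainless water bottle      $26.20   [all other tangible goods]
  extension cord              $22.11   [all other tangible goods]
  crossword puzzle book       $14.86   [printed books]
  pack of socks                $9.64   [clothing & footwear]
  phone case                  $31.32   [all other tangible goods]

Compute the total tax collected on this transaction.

$6.78

Stainless water bottle $26.20: all other tangible goods → 6.5% + 0% transit = 6.5% → $1.70
Extension cord $22.11: all other tangible goods → 6.5% + 0% transit = 6.5% → $1.44
Crossword puzzle book $14.86: printed books → 4% + 0% transit = 4% → $0.59
Pack of socks $9.64: clothing & footwear → 8.5% + 2% transit = 10.5% → $1.01
Phone case $31.32: all other tangible goods → 6.5% + 0% transit = 6.5% → $2.04
Total tax = $1.70 + $1.44 + $0.59 + $1.01 + $2.04 = $6.78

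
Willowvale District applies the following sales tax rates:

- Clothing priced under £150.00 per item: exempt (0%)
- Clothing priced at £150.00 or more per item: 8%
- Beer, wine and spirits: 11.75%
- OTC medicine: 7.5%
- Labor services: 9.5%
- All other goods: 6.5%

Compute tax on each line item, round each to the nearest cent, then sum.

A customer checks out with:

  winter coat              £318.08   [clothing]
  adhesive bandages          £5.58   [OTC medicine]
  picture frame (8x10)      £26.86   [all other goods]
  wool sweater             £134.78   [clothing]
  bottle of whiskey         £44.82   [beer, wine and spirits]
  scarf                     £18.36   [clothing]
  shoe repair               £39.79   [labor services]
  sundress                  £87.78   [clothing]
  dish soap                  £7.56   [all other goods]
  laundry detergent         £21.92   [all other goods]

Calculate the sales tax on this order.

£38.58

Winter coat £318.08: clothing, £150.00 or more → 8% → £25.45
Adhesive bandages £5.58: OTC medicine → 7.5% → £0.42
Picture frame (8x10) £26.86: all other goods → 6.5% → £1.75
Wool sweater £134.78: clothing, under £150.00 → 0% → £0.00
Bottle of whiskey £44.82: beer, wine and spirits → 11.75% → £5.27
Scarf £18.36: clothing, under £150.00 → 0% → £0.00
Shoe repair £39.79: labor services → 9.5% → £3.78
Sundress £87.78: clothing, under £150.00 → 0% → £0.00
Dish soap £7.56: all other goods → 6.5% → £0.49
Laundry detergent £21.92: all other goods → 6.5% → £1.42
Total tax = £25.45 + £0.42 + £1.75 + £5.27 + £3.78 + £0.49 + £1.42 = £38.58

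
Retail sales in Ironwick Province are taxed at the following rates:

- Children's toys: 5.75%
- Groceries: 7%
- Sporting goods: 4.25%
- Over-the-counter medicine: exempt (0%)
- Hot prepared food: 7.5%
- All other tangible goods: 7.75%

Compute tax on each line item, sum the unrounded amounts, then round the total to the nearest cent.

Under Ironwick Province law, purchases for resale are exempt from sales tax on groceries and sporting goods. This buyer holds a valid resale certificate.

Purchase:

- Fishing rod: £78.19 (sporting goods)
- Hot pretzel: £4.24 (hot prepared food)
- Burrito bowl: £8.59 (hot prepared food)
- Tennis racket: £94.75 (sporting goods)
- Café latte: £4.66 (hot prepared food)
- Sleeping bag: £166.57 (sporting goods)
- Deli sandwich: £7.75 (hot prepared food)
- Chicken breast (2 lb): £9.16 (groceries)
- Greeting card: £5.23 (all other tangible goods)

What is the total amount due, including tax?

£381.44

Fishing rod £78.19: sporting goods, buyer-exempt → 0% → £0.00
Hot pretzel £4.24: hot prepared food → 7.5% → £0.318
Burrito bowl £8.59: hot prepared food → 7.5% → £0.64425
Tennis racket £94.75: sporting goods, buyer-exempt → 0% → £0.00
Café latte £4.66: hot prepared food → 7.5% → £0.3495
Sleeping bag £166.57: sporting goods, buyer-exempt → 0% → £0.00
Deli sandwich £7.75: hot prepared food → 7.5% → £0.58125
Chicken breast (2 lb) £9.16: groceries, buyer-exempt → 0% → £0.00
Greeting card £5.23: all other tangible goods → 7.75% → £0.405325
Subtotal = £379.14; unrounded tax = £2.298325 → £2.30; total due = £381.44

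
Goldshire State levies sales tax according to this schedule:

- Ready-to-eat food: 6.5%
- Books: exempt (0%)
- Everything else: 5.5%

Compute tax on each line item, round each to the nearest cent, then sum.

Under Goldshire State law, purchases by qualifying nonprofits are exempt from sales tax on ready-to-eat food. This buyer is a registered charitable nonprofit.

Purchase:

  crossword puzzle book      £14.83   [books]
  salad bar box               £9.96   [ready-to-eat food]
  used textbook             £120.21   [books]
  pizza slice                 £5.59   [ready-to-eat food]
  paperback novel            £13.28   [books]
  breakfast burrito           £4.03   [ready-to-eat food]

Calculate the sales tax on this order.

£0.00

Crossword puzzle book £14.83: books → 0% → £0.00
Salad bar box £9.96: ready-to-eat food, buyer-exempt → 0% → £0.00
Used textbook £120.21: books → 0% → £0.00
Pizza slice £5.59: ready-to-eat food, buyer-exempt → 0% → £0.00
Paperback novel £13.28: books → 0% → £0.00
Breakfast burrito £4.03: ready-to-eat food, buyer-exempt → 0% → £0.00
Total tax = £0.00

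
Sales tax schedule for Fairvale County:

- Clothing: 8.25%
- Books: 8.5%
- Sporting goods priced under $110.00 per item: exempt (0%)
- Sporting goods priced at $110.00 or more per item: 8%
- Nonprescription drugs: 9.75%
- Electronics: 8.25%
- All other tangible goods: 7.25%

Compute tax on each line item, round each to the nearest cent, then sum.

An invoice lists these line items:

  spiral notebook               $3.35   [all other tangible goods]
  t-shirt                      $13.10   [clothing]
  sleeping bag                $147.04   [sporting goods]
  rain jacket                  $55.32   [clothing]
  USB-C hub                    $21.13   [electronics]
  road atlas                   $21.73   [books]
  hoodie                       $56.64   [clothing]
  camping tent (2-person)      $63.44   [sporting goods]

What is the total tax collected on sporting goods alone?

Sleeping bag $147.04: sporting goods, $110.00 or more → 8% → $11.76
Camping tent (2-person) $63.44: sporting goods, under $110.00 → 0% → $0.00
Tax on sporting goods = $11.76 + $0.00 = $11.76

$11.76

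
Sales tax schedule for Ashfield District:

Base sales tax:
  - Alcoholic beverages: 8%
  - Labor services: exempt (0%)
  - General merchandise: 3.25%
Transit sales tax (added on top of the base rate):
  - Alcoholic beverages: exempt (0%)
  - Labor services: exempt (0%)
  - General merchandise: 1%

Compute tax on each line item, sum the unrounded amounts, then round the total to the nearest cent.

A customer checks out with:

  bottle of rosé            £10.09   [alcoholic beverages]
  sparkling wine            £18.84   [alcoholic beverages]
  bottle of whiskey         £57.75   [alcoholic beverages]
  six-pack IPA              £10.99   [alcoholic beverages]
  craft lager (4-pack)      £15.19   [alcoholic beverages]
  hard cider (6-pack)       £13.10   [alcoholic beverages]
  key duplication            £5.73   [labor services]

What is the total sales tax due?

Bottle of rosé £10.09: alcoholic beverages → 8% + 0% transit = 8% → £0.8072
Sparkling wine £18.84: alcoholic beverages → 8% + 0% transit = 8% → £1.5072
Bottle of whiskey £57.75: alcoholic beverages → 8% + 0% transit = 8% → £4.62
Six-pack IPA £10.99: alcoholic beverages → 8% + 0% transit = 8% → £0.8792
Craft lager (4-pack) £15.19: alcoholic beverages → 8% + 0% transit = 8% → £1.2152
Hard cider (6-pack) £13.10: alcoholic beverages → 8% + 0% transit = 8% → £1.048
Key duplication £5.73: labor services → 0% + 0% transit = 0% → £0.00
Unrounded tax sum = £10.0768 → £10.08

£10.08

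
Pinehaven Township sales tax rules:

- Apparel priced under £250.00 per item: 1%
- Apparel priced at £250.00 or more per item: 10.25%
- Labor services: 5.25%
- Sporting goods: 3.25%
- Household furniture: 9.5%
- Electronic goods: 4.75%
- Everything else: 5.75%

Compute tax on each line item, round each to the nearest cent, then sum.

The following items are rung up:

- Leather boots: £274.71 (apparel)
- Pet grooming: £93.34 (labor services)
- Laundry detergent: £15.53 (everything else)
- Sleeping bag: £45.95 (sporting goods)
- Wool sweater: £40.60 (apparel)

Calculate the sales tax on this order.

Leather boots £274.71: apparel, £250.00 or more → 10.25% → £28.16
Pet grooming £93.34: labor services → 5.25% → £4.90
Laundry detergent £15.53: everything else → 5.75% → £0.89
Sleeping bag £45.95: sporting goods → 3.25% → £1.49
Wool sweater £40.60: apparel, under £250.00 → 1% → £0.41
Total tax = £28.16 + £4.90 + £0.89 + £1.49 + £0.41 = £35.85

£35.85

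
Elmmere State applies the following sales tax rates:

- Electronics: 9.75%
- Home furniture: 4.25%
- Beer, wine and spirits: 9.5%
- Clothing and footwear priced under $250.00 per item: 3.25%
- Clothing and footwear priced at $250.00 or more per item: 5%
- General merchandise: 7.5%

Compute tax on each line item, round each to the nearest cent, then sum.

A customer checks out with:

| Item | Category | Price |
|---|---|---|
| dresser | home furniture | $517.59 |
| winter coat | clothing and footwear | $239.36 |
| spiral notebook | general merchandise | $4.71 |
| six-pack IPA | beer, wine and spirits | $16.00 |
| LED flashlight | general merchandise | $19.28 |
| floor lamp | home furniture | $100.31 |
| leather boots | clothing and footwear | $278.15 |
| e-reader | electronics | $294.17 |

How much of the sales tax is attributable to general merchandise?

$1.80

Spiral notebook $4.71: general merchandise → 7.5% → $0.35
LED flashlight $19.28: general merchandise → 7.5% → $1.45
Tax on general merchandise = $0.35 + $1.45 = $1.80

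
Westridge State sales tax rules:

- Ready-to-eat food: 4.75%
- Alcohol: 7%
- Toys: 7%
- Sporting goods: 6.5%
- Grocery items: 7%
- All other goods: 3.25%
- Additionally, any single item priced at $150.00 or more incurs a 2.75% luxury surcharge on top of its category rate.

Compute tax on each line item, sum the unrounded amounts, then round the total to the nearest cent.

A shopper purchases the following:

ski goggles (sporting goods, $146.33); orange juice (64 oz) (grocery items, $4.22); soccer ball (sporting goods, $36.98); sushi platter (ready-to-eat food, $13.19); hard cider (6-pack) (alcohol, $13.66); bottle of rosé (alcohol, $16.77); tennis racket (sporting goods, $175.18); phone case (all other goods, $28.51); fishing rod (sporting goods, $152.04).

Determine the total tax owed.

Ski goggles $146.33: sporting goods → 6.5% → $9.51145
Orange juice (64 oz) $4.22: grocery items → 7% → $0.2954
Soccer ball $36.98: sporting goods → 6.5% → $2.4037
Sushi platter $13.19: ready-to-eat food → 4.75% → $0.626525
Hard cider (6-pack) $13.66: alcohol → 7% → $0.9562
Bottle of rosé $16.77: alcohol → 7% → $1.1739
Tennis racket $175.18: sporting goods → 6.5% + 2.75% surcharge = 9.25% → $16.20415
Phone case $28.51: all other goods → 3.25% → $0.926575
Fishing rod $152.04: sporting goods → 6.5% + 2.75% surcharge = 9.25% → $14.0637
Unrounded tax sum = $46.1616 → $46.16

$46.16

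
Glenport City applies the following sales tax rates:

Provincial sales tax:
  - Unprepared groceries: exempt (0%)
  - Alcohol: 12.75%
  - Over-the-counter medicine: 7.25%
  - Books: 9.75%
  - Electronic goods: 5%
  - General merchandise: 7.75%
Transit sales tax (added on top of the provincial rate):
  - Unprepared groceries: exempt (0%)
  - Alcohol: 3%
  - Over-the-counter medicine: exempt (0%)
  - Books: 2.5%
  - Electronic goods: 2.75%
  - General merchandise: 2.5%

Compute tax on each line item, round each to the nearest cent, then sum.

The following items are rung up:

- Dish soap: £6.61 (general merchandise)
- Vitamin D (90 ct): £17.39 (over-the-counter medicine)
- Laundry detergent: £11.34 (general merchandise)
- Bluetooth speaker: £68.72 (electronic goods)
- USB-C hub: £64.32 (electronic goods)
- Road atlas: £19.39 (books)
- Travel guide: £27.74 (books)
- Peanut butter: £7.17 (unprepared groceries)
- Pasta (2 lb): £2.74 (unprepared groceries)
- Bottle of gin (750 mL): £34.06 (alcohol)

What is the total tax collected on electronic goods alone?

Bluetooth speaker £68.72: electronic goods → 5% + 2.75% transit = 7.75% → £5.33
USB-C hub £64.32: electronic goods → 5% + 2.75% transit = 7.75% → £4.98
Tax on electronic goods = £5.33 + £4.98 = £10.31

£10.31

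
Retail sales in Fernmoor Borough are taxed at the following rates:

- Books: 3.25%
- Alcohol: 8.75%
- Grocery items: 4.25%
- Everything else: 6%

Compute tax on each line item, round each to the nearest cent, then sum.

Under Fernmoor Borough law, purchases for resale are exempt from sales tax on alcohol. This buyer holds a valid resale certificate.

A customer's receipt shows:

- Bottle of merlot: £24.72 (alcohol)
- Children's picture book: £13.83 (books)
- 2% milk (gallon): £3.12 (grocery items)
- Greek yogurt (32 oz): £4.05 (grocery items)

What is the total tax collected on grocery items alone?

£0.30

2% milk (gallon) £3.12: grocery items → 4.25% → £0.13
Greek yogurt (32 oz) £4.05: grocery items → 4.25% → £0.17
Tax on grocery items = £0.13 + £0.17 = £0.30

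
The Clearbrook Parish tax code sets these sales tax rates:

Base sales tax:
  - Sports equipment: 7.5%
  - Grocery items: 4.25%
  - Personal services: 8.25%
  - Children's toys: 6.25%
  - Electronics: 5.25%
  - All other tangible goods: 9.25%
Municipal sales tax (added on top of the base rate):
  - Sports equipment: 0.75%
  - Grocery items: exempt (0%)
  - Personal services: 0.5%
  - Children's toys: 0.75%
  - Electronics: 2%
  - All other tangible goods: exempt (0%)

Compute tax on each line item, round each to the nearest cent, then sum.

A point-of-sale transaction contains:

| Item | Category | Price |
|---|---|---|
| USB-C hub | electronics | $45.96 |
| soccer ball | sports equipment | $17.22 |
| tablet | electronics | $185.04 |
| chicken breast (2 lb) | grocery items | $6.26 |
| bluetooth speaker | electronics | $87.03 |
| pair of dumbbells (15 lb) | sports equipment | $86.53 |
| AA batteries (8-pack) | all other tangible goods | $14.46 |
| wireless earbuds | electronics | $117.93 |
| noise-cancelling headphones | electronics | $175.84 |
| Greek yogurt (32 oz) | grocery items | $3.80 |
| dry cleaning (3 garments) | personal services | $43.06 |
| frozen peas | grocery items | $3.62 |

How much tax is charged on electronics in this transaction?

USB-C hub $45.96: electronics → 5.25% + 2% municipal = 7.25% → $3.33
Tablet $185.04: electronics → 5.25% + 2% municipal = 7.25% → $13.42
Bluetooth speaker $87.03: electronics → 5.25% + 2% municipal = 7.25% → $6.31
Wireless earbuds $117.93: electronics → 5.25% + 2% municipal = 7.25% → $8.55
Noise-cancelling headphones $175.84: electronics → 5.25% + 2% municipal = 7.25% → $12.75
Tax on electronics = $3.33 + $13.42 + $6.31 + $8.55 + $12.75 = $44.36

$44.36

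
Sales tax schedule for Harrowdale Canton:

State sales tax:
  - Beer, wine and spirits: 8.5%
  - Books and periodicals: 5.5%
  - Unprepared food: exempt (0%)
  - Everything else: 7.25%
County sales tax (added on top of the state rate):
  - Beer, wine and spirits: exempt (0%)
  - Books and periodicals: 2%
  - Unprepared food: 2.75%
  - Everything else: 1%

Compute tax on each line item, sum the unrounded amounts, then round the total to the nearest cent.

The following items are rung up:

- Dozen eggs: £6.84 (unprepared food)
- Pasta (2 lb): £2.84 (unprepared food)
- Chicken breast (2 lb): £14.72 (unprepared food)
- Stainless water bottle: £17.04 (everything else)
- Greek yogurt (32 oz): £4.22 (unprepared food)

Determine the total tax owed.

Dozen eggs £6.84: unprepared food → 0% + 2.75% county = 2.75% → £0.1881
Pasta (2 lb) £2.84: unprepared food → 0% + 2.75% county = 2.75% → £0.0781
Chicken breast (2 lb) £14.72: unprepared food → 0% + 2.75% county = 2.75% → £0.4048
Stainless water bottle £17.04: everything else → 7.25% + 1% county = 8.25% → £1.4058
Greek yogurt (32 oz) £4.22: unprepared food → 0% + 2.75% county = 2.75% → £0.11605
Unrounded tax sum = £2.19285 → £2.19

£2.19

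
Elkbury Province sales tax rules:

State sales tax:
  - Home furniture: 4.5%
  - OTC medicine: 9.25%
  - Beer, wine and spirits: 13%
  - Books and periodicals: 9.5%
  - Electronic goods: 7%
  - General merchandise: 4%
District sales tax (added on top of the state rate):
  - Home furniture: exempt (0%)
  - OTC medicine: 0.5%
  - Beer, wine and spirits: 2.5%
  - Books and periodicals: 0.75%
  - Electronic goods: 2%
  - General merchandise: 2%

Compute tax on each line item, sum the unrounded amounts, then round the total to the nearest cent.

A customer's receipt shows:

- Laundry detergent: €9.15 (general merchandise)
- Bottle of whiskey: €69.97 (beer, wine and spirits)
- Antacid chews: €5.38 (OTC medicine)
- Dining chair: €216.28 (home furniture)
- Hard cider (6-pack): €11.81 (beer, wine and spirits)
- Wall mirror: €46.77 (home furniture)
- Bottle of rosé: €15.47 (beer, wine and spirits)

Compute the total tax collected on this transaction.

Laundry detergent €9.15: general merchandise → 4% + 2% district = 6% → €0.549
Bottle of whiskey €69.97: beer, wine and spirits → 13% + 2.5% district = 15.5% → €10.84535
Antacid chews €5.38: OTC medicine → 9.25% + 0.5% district = 9.75% → €0.52455
Dining chair €216.28: home furniture → 4.5% + 0% district = 4.5% → €9.7326
Hard cider (6-pack) €11.81: beer, wine and spirits → 13% + 2.5% district = 15.5% → €1.83055
Wall mirror €46.77: home furniture → 4.5% + 0% district = 4.5% → €2.10465
Bottle of rosé €15.47: beer, wine and spirits → 13% + 2.5% district = 15.5% → €2.39785
Unrounded tax sum = €27.98455 → €27.98

€27.98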